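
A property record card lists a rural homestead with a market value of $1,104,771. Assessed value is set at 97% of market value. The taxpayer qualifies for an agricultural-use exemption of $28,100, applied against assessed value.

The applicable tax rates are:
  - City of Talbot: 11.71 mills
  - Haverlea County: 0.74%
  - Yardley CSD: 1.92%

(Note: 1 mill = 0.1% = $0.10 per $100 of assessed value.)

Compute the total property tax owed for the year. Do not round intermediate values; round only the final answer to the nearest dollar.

Assessed value = $1,104,771 × 0.97 = $1,071,627.87
Taxable value = $1,071,627.87 − $28,100 = $1,043,527.87
City of Talbot: $1,043,527.87 × 0.01171 = $12,219.7113577
Haverlea County: $1,043,527.87 × 0.0074 = $7,722.106238
Yardley CSD: $1,043,527.87 × 0.0192 = $20,035.735104
Total = $39,977.5526997

$39,978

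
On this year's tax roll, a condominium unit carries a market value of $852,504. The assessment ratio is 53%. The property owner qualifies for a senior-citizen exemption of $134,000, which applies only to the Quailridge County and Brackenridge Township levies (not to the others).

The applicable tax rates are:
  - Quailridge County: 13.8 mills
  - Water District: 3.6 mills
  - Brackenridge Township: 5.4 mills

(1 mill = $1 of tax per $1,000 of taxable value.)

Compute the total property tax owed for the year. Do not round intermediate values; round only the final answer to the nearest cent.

Assessed value = $852,504 × 0.53 = $451,827.12
Quailridge County: ($451,827.12 − $134,000) × 0.0138 = $317,827.12 × 0.0138 = $4,386.014256
Water District: $451,827.12 × 0.0036 = $1,626.577632
Brackenridge Township: ($451,827.12 − $134,000) × 0.0054 = $317,827.12 × 0.0054 = $1,716.266448
Total = $7,728.858336

$7,728.86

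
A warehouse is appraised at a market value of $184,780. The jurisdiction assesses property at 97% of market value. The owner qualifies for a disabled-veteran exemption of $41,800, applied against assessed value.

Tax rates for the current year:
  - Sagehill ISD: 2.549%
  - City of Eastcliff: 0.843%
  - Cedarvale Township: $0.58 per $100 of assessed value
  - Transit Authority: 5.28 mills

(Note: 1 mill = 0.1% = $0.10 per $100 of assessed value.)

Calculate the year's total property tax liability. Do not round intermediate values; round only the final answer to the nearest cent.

Assessed value = $184,780 × 0.97 = $179,236.6
Taxable value = $179,236.6 − $41,800 = $137,436.6
Sagehill ISD: $137,436.6 × 0.02549 = $3,503.258934
City of Eastcliff: $137,436.6 × 0.00843 = $1,158.590538
Cedarvale Township: $137,436.6 × 0.0058 = $797.13228
Transit Authority: $137,436.6 × 0.00528 = $725.665248
Total = $6,184.647

$6,184.65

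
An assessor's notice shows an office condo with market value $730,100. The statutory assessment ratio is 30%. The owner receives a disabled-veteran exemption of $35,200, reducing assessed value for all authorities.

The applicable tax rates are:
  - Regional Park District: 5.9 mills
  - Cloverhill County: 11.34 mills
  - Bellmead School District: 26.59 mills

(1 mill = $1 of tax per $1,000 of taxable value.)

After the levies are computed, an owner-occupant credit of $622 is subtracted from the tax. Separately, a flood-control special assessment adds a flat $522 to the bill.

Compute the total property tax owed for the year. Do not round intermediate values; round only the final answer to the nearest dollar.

$7,957

Assessed value = $730,100 × 0.3 = $219,030
Taxable value = $219,030 − $35,200 = $183,830
Regional Park District: $183,830 × 0.0059 = $1,084.597
Cloverhill County: $183,830 × 0.01134 = $2,084.6322
Bellmead School District: $183,830 × 0.02659 = $4,888.0397
Levies subtotal = $8,057.2689
After credit = $8,057.2689 − $622 = $7,435.2689
Total = $7,435.2689 + $522 = $7,957.2689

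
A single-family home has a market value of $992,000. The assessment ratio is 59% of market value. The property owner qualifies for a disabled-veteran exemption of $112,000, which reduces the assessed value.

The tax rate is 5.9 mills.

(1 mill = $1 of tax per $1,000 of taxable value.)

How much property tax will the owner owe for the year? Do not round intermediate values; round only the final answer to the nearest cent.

$2,792.35

Assessed value = $992,000 × 0.59 = $585,280
Taxable value = $585,280 − $112,000 = $473,280
Tax = $473,280 × 0.0059 = $2,792.352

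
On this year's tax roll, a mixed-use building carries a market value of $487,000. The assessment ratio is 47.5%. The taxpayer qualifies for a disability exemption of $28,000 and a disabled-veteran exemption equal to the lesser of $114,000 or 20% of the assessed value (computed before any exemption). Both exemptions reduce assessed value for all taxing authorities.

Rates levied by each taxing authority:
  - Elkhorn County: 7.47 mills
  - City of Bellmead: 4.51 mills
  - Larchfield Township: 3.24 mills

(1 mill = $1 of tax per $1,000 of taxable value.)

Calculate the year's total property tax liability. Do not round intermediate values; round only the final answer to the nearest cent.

Assessed value = $487,000 × 0.475 = $231,325
Disabled-veteran exemption = min($114,000, 20% × $231,325) = min($114,000, $46,265) = $46,265 (percentage binds)
Taxable value = $231,325 − $28,000 − $46,265 = $157,060
Elkhorn County: $157,060 × 0.00747 = $1,173.2382
City of Bellmead: $157,060 × 0.00451 = $708.3406
Larchfield Township: $157,060 × 0.00324 = $508.8744
Total = $2,390.4532

$2,390.45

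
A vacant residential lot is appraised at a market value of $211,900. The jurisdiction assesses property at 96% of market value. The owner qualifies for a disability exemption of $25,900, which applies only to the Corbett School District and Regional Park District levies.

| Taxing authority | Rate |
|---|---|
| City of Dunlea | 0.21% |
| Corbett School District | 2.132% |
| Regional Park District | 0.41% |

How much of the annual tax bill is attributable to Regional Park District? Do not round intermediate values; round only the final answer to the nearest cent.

Assessed value = $211,900 × 0.96 = $203,424
Regional Park District taxable value = $203,424 − $25,900 = $177,524
Regional Park District levy = $177,524 × 0.0041 = $727.8484

$727.85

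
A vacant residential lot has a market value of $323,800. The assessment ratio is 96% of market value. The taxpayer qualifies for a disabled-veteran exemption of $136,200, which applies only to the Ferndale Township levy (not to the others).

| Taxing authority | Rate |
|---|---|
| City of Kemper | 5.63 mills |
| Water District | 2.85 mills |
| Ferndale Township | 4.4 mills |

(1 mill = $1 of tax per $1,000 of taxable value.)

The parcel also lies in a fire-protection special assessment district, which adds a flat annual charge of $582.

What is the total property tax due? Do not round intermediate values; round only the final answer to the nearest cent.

Assessed value = $323,800 × 0.96 = $310,848
City of Kemper: $310,848 × 0.00563 = $1,750.07424
Water District: $310,848 × 0.00285 = $885.9168
Ferndale Township: ($310,848 − $136,200) × 0.0044 = $174,648 × 0.0044 = $768.4512
Levies subtotal = $3,404.44224
Total = $3,404.44224 + $582 = $3,986.44224

$3,986.44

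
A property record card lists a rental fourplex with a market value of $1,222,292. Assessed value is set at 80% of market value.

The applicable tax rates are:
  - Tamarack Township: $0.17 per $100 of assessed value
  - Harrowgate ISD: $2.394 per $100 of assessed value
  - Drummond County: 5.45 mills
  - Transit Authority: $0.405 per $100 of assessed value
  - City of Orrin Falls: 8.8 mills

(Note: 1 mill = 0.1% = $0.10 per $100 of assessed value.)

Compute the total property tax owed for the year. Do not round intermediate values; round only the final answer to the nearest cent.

$42,966.01

Assessed value = $1,222,292 × 0.8 = $977,833.6
Tamarack Township: $977,833.6 × 0.0017 = $1,662.31712
Harrowgate ISD: $977,833.6 × 0.02394 = $23,409.336384
Drummond County: $977,833.6 × 0.00545 = $5,329.19312
Transit Authority: $977,833.6 × 0.00405 = $3,960.22608
City of Orrin Falls: $977,833.6 × 0.0088 = $8,604.93568
Total = $42,966.008384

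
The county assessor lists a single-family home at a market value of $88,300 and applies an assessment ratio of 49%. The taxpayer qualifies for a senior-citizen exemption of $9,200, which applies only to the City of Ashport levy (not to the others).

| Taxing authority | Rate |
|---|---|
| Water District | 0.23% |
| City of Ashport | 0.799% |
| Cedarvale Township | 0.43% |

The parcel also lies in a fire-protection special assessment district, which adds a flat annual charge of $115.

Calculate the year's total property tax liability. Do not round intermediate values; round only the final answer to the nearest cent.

$672.76

Assessed value = $88,300 × 0.49 = $43,267
Water District: $43,267 × 0.0023 = $99.5141
City of Ashport: ($43,267 − $9,200) × 0.00799 = $34,067 × 0.00799 = $272.19533
Cedarvale Township: $43,267 × 0.0043 = $186.0481
Levies subtotal = $557.75753
Total = $557.75753 + $115 = $672.75753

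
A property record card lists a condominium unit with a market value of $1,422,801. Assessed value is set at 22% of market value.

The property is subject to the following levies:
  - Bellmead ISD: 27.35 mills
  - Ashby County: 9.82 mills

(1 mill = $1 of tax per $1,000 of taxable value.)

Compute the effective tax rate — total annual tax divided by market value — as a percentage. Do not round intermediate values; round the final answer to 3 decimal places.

Assessed value = $1,422,801 × 0.22 = $313,016.22
Bellmead ISD: $313,016.22 × 0.02735 = $8,560.993617
Ashby County: $313,016.22 × 0.00982 = $3,073.8192804
Total tax = $11,634.8128974
Effective rate = $11,634.8128974 ÷ $1,422,801 = 0.818% of market value

0.818%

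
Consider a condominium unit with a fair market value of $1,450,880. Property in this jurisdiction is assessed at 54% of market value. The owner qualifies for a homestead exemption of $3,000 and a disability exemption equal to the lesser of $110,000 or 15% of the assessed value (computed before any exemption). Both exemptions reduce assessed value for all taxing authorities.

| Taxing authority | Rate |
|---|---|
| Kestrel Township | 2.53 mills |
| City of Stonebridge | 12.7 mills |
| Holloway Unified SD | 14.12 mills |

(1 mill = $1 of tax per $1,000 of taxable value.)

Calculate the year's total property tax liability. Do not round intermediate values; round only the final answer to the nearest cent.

Assessed value = $1,450,880 × 0.54 = $783,475.2
Disability exemption = min($110,000, 15% × $783,475.2) = min($110,000, $117,521.28) = $110,000 (dollar cap binds)
Taxable value = $783,475.2 − $3,000 − $110,000 = $670,475.2
Kestrel Township: $670,475.2 × 0.00253 = $1,696.302256
City of Stonebridge: $670,475.2 × 0.0127 = $8,515.03504
Holloway Unified SD: $670,475.2 × 0.01412 = $9,467.109824
Total = $19,678.44712

$19,678.45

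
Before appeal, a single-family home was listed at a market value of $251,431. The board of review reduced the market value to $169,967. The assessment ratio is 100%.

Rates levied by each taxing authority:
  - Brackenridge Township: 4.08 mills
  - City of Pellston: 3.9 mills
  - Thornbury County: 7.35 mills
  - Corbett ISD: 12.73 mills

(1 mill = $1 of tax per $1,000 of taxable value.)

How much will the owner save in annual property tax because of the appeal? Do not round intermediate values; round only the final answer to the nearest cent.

Old assessed value = $251,431 × 1 = $251,431
New assessed value = $169,967 × 1 = $169,967
Combined rate = 0.00408 + 0.0039 + 0.00735 + 0.01273 = 0.02806
Old tax = $251,431 × 0.02806 = $7,055.15386
New tax = $169,967 × 0.02806 = $4,769.27402
Reduction = $7,055.15386 − $4,769.27402 = $2,285.87984

$2,285.88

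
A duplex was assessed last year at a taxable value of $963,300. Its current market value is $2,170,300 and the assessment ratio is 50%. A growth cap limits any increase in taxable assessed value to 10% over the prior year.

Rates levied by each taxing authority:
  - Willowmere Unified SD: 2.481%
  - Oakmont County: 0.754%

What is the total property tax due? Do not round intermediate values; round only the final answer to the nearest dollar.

$34,279

Uncapped assessed value = $2,170,300 × 0.5 = $1,085,150
Cap limit = $963,300 × 1.1 = $1,059,630
Taxable assessed value = min($1,085,150, $1,059,630) = $1,059,630 (cap binds)
Willowmere Unified SD: $1,059,630 × 0.02481 = $26,289.4203
Oakmont County: $1,059,630 × 0.00754 = $7,989.6102
Total = $34,279.0305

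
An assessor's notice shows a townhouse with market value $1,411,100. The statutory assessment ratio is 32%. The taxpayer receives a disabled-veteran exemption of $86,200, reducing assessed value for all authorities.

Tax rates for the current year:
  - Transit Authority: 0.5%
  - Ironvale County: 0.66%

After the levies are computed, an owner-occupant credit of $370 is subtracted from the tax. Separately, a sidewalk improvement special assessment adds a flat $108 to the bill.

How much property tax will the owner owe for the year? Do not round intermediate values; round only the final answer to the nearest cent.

Assessed value = $1,411,100 × 0.32 = $451,552
Taxable value = $451,552 − $86,200 = $365,352
Transit Authority: $365,352 × 0.005 = $1,826.76
Ironvale County: $365,352 × 0.0066 = $2,411.3232
Levies subtotal = $4,238.0832
After credit = $4,238.0832 − $370 = $3,868.0832
Total = $3,868.0832 + $108 = $3,976.0832

$3,976.08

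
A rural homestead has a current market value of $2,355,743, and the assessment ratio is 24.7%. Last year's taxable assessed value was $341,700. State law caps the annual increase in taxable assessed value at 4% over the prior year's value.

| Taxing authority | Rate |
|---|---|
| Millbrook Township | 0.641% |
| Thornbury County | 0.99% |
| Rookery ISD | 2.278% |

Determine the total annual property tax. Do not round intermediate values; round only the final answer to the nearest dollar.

Uncapped assessed value = $2,355,743 × 0.247 = $581,868.521
Cap limit = $341,700 × 1.04 = $355,368
Taxable assessed value = min($581,868.521, $355,368) = $355,368 (cap binds)
Millbrook Township: $355,368 × 0.00641 = $2,277.90888
Thornbury County: $355,368 × 0.0099 = $3,518.1432
Rookery ISD: $355,368 × 0.02278 = $8,095.28304
Total = $13,891.33512

$13,891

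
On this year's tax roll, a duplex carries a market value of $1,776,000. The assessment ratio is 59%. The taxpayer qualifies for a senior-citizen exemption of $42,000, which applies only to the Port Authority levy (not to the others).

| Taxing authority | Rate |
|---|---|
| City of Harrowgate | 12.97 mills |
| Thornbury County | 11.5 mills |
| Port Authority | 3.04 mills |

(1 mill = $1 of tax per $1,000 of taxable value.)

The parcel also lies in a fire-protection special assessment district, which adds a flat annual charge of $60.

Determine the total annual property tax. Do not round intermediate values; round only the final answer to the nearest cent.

$28,758.40

Assessed value = $1,776,000 × 0.59 = $1,047,840
City of Harrowgate: $1,047,840 × 0.01297 = $13,590.4848
Thornbury County: $1,047,840 × 0.0115 = $12,050.16
Port Authority: ($1,047,840 − $42,000) × 0.00304 = $1,005,840 × 0.00304 = $3,057.7536
Levies subtotal = $28,698.3984
Total = $28,698.3984 + $60 = $28,758.3984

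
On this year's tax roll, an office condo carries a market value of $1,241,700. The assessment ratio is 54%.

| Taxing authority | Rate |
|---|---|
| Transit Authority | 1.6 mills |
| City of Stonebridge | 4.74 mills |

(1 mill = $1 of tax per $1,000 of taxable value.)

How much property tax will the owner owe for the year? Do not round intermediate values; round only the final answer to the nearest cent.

$4,251.08

Assessed value = $1,241,700 × 0.54 = $670,518
Transit Authority: $670,518 × 0.0016 = $1,072.8288
City of Stonebridge: $670,518 × 0.00474 = $3,178.25532
Total = $1,072.8288 + $3,178.25532 = $4,251.08412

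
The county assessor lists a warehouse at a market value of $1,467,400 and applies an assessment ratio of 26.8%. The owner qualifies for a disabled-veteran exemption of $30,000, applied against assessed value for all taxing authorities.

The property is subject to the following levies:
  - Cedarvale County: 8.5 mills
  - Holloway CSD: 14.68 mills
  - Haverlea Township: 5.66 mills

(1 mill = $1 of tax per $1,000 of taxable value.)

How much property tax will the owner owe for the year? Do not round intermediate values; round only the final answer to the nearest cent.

Assessed value = $1,467,400 × 0.268 = $393,263.2
Taxable value = $393,263.2 − $30,000 = $363,263.2
Cedarvale County: $363,263.2 × 0.0085 = $3,087.7372
Holloway CSD: $363,263.2 × 0.01468 = $5,332.703776
Haverlea Township: $363,263.2 × 0.00566 = $2,056.069712
Total = $3,087.7372 + $5,332.703776 + $2,056.069712 = $10,476.510688

$10,476.51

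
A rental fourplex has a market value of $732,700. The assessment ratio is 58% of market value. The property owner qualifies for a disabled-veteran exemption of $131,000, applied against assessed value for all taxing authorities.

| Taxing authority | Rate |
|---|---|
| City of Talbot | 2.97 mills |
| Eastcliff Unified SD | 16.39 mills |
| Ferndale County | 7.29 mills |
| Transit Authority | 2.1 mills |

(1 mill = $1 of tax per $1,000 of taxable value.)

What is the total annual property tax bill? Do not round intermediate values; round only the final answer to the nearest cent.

$8,451.52

Assessed value = $732,700 × 0.58 = $424,966
Taxable value = $424,966 − $131,000 = $293,966
City of Talbot: $293,966 × 0.00297 = $873.07902
Eastcliff Unified SD: $293,966 × 0.01639 = $4,818.10274
Ferndale County: $293,966 × 0.00729 = $2,143.01214
Transit Authority: $293,966 × 0.0021 = $617.3286
Total = $873.07902 + $4,818.10274 + $2,143.01214 + $617.3286 = $8,451.5225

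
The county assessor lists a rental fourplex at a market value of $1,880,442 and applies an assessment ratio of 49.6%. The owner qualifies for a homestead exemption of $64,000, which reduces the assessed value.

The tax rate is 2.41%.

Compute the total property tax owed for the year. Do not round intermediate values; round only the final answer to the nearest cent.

$20,935.65

Assessed value = $1,880,442 × 0.496 = $932,699.232
Taxable value = $932,699.232 − $64,000 = $868,699.232
Tax = $868,699.232 × 0.0241 = $20,935.6514912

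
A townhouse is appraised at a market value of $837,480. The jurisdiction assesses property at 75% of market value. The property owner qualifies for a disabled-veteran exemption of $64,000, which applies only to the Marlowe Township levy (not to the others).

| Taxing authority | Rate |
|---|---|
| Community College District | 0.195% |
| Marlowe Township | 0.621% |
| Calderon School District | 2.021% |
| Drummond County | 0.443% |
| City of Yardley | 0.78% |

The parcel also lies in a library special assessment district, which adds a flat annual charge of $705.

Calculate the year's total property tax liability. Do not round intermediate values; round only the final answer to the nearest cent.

Assessed value = $837,480 × 0.75 = $628,110
Community College District: $628,110 × 0.00195 = $1,224.8145
Marlowe Township: ($628,110 − $64,000) × 0.00621 = $564,110 × 0.00621 = $3,503.1231
Calderon School District: $628,110 × 0.02021 = $12,694.1031
Drummond County: $628,110 × 0.00443 = $2,782.5273
City of Yardley: $628,110 × 0.0078 = $4,899.258
Levies subtotal = $25,103.826
Total = $25,103.826 + $705 = $25,808.826

$25,808.83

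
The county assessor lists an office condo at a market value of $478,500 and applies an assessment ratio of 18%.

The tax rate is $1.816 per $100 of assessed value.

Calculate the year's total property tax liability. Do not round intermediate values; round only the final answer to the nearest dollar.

$1,564

Assessed value = $478,500 × 0.18 = $86,130
Tax = $86,130 × 0.01816 = $1,564.1208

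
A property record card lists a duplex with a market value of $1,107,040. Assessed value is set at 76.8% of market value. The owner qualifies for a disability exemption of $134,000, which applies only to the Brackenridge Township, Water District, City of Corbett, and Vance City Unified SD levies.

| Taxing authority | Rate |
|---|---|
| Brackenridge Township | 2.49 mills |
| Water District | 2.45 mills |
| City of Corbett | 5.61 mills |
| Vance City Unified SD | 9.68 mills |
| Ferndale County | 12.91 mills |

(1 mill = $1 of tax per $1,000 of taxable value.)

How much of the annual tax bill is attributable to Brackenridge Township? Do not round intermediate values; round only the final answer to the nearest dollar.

$1,783

Assessed value = $1,107,040 × 0.768 = $850,206.72
Brackenridge Township taxable value = $850,206.72 − $134,000 = $716,206.72
Brackenridge Township levy = $716,206.72 × 0.00249 = $1,783.3547328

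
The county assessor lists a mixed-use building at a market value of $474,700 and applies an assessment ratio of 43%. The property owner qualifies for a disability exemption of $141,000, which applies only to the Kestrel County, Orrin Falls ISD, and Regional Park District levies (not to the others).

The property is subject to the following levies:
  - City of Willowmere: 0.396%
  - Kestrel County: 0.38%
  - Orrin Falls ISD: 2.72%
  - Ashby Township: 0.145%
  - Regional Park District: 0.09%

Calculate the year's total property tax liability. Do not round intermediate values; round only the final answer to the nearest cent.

$3,117.85

Assessed value = $474,700 × 0.43 = $204,121
City of Willowmere: $204,121 × 0.00396 = $808.31916
Kestrel County: ($204,121 − $141,000) × 0.0038 = $63,121 × 0.0038 = $239.8598
Orrin Falls ISD: ($204,121 − $141,000) × 0.0272 = $63,121 × 0.0272 = $1,716.8912
Ashby Township: $204,121 × 0.00145 = $295.97545
Regional Park District: ($204,121 − $141,000) × 0.0009 = $63,121 × 0.0009 = $56.8089
Total = $3,117.85451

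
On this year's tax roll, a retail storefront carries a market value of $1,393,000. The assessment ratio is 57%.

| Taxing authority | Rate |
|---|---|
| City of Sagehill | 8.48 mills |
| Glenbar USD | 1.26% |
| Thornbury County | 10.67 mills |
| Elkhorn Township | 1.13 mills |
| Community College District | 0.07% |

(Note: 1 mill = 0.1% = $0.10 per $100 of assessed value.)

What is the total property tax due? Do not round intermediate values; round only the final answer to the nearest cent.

$26,662.86

Assessed value = $1,393,000 × 0.57 = $794,010
City of Sagehill: $794,010 × 0.00848 = $6,733.2048
Glenbar USD: $794,010 × 0.0126 = $10,004.526
Thornbury County: $794,010 × 0.01067 = $8,472.0867
Elkhorn Township: $794,010 × 0.00113 = $897.2313
Community College District: $794,010 × 0.0007 = $555.807
Total = $26,662.8558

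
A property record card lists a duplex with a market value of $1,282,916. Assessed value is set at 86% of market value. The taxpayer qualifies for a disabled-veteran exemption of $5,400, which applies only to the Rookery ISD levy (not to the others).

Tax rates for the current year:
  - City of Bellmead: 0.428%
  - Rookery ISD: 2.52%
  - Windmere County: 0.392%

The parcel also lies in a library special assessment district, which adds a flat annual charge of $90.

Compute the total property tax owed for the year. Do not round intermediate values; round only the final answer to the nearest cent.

$36,804.40

Assessed value = $1,282,916 × 0.86 = $1,103,307.76
City of Bellmead: $1,103,307.76 × 0.00428 = $4,722.1572128
Rookery ISD: ($1,103,307.76 − $5,400) × 0.0252 = $1,097,907.76 × 0.0252 = $27,667.275552
Windmere County: $1,103,307.76 × 0.00392 = $4,324.9664192
Levies subtotal = $36,714.399184
Total = $36,714.399184 + $90 = $36,804.399184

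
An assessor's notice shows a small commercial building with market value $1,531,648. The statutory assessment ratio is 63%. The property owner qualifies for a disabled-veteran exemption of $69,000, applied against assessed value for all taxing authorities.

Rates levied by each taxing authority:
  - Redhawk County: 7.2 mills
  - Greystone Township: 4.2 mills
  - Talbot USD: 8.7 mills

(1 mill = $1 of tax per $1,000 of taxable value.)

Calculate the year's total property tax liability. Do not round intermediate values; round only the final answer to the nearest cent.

Assessed value = $1,531,648 × 0.63 = $964,938.24
Taxable value = $964,938.24 − $69,000 = $895,938.24
Redhawk County: $895,938.24 × 0.0072 = $6,450.755328
Greystone Township: $895,938.24 × 0.0042 = $3,762.940608
Talbot USD: $895,938.24 × 0.0087 = $7,794.662688
Total = $6,450.755328 + $3,762.940608 + $7,794.662688 = $18,008.358624

$18,008.36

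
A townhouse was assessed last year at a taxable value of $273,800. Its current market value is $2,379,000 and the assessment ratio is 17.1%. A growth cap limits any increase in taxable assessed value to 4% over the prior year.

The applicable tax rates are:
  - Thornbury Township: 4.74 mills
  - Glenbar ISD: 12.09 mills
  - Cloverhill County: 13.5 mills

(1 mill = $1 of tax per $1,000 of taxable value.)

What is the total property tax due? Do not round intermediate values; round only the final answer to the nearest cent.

Uncapped assessed value = $2,379,000 × 0.171 = $406,809
Cap limit = $273,800 × 1.04 = $284,752
Taxable assessed value = min($406,809, $284,752) = $284,752 (cap binds)
Thornbury Township: $284,752 × 0.00474 = $1,349.72448
Glenbar ISD: $284,752 × 0.01209 = $3,442.65168
Cloverhill County: $284,752 × 0.0135 = $3,844.152
Total = $8,636.52816

$8,636.53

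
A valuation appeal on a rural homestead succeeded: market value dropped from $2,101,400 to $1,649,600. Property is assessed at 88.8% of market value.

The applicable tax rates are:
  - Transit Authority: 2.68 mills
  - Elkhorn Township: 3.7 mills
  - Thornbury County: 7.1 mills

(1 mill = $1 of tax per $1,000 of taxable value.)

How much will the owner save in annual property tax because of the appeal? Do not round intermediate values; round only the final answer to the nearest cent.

Old assessed value = $2,101,400 × 0.888 = $1,866,043.2
New assessed value = $1,649,600 × 0.888 = $1,464,844.8
Combined rate = 0.00268 + 0.0037 + 0.0071 = 0.01348
Old tax = $1,866,043.2 × 0.01348 = $25,154.262336
New tax = $1,464,844.8 × 0.01348 = $19,746.107904
Reduction = $25,154.262336 − $19,746.107904 = $5,408.154432

$5,408.15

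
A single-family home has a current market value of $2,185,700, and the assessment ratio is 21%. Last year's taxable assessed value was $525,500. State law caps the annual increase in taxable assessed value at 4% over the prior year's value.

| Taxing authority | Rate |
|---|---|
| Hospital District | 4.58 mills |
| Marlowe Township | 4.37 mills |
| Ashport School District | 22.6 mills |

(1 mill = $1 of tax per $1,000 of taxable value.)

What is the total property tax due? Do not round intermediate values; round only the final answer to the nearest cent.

$14,481.36

Uncapped assessed value = $2,185,700 × 0.21 = $458,997
Cap limit = $525,500 × 1.04 = $546,520
Taxable assessed value = min($458,997, $546,520) = $458,997 (cap does not bind)
Hospital District: $458,997 × 0.00458 = $2,102.20626
Marlowe Township: $458,997 × 0.00437 = $2,005.81689
Ashport School District: $458,997 × 0.0226 = $10,373.3322
Total = $14,481.35535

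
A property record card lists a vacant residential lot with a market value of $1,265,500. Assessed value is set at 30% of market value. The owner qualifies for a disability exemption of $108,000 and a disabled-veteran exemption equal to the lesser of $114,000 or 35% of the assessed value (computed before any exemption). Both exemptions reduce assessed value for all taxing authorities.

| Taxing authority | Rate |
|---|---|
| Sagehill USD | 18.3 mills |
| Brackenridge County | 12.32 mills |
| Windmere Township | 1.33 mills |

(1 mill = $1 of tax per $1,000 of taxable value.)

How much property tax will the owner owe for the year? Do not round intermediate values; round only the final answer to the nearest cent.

$5,036.92

Assessed value = $1,265,500 × 0.3 = $379,650
Disabled-veteran exemption = min($114,000, 35% × $379,650) = min($114,000, $132,877.5) = $114,000 (dollar cap binds)
Taxable value = $379,650 − $108,000 − $114,000 = $157,650
Sagehill USD: $157,650 × 0.0183 = $2,884.995
Brackenridge County: $157,650 × 0.01232 = $1,942.248
Windmere Township: $157,650 × 0.00133 = $209.6745
Total = $5,036.9175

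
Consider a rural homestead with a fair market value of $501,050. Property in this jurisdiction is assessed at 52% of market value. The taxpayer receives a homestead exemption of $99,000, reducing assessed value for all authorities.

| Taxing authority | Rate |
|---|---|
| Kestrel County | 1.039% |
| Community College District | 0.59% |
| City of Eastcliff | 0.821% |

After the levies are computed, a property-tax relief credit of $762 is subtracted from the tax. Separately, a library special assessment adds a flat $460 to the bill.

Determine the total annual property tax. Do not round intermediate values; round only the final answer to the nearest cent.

$3,655.88

Assessed value = $501,050 × 0.52 = $260,546
Taxable value = $260,546 − $99,000 = $161,546
Kestrel County: $161,546 × 0.01039 = $1,678.46294
Community College District: $161,546 × 0.0059 = $953.1214
City of Eastcliff: $161,546 × 0.00821 = $1,326.29266
Levies subtotal = $3,957.877
After credit = $3,957.877 − $762 = $3,195.877
Total = $3,195.877 + $460 = $3,655.877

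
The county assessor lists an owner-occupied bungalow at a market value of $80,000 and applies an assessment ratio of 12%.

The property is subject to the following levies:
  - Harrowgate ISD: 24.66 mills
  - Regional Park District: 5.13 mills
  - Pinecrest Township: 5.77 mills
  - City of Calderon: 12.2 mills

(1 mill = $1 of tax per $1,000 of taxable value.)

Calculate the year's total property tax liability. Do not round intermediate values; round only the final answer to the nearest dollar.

$458

Assessed value = $80,000 × 0.12 = $9,600
Harrowgate ISD: $9,600 × 0.02466 = $236.736
Regional Park District: $9,600 × 0.00513 = $49.248
Pinecrest Township: $9,600 × 0.00577 = $55.392
City of Calderon: $9,600 × 0.0122 = $117.12
Total = $236.736 + $49.248 + $55.392 + $117.12 = $458.496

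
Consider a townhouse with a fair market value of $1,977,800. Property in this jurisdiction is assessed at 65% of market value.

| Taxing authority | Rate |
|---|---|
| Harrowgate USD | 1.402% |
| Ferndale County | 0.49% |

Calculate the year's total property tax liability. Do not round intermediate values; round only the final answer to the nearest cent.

Assessed value = $1,977,800 × 0.65 = $1,285,570
Harrowgate USD: $1,285,570 × 0.01402 = $18,023.6914
Ferndale County: $1,285,570 × 0.0049 = $6,299.293
Total = $18,023.6914 + $6,299.293 = $24,322.9844

$24,322.98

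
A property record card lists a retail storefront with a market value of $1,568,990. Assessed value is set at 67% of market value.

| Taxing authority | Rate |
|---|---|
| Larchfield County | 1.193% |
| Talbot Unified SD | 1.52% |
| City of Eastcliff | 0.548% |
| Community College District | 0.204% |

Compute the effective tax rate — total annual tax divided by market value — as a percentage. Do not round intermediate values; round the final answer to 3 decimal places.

2.322%

Assessed value = $1,568,990 × 0.67 = $1,051,223.3
Larchfield County: $1,051,223.3 × 0.01193 = $12,541.093969
Talbot Unified SD: $1,051,223.3 × 0.0152 = $15,978.59416
City of Eastcliff: $1,051,223.3 × 0.00548 = $5,760.703684
Community College District: $1,051,223.3 × 0.00204 = $2,144.495532
Total tax = $36,424.887345
Effective rate = $36,424.887345 ÷ $1,568,990 = 2.322% of market value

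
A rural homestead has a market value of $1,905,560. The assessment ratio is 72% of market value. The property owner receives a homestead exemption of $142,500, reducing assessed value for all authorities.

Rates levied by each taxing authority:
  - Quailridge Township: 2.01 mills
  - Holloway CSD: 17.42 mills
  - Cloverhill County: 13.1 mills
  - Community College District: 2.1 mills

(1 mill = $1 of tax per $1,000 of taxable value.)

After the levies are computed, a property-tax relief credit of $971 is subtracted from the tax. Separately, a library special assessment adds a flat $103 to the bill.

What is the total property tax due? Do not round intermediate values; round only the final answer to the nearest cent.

$41,709.70

Assessed value = $1,905,560 × 0.72 = $1,372,003.2
Taxable value = $1,372,003.2 − $142,500 = $1,229,503.2
Quailridge Township: $1,229,503.2 × 0.00201 = $2,471.301432
Holloway CSD: $1,229,503.2 × 0.01742 = $21,417.945744
Cloverhill County: $1,229,503.2 × 0.0131 = $16,106.49192
Community College District: $1,229,503.2 × 0.0021 = $2,581.95672
Levies subtotal = $42,577.695816
After credit = $42,577.695816 − $971 = $41,606.695816
Total = $41,606.695816 + $103 = $41,709.695816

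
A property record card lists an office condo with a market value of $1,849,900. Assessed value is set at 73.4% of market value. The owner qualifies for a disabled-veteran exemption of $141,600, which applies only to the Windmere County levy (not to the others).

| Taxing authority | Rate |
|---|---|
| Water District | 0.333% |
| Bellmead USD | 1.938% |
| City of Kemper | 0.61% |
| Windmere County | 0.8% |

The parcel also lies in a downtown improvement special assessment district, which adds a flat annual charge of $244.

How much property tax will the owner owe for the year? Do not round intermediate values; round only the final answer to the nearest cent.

$49,092.80

Assessed value = $1,849,900 × 0.734 = $1,357,826.6
Water District: $1,357,826.6 × 0.00333 = $4,521.562578
Bellmead USD: $1,357,826.6 × 0.01938 = $26,314.679508
City of Kemper: $1,357,826.6 × 0.0061 = $8,282.74226
Windmere County: ($1,357,826.6 − $141,600) × 0.008 = $1,216,226.6 × 0.008 = $9,729.8128
Levies subtotal = $48,848.797146
Total = $48,848.797146 + $244 = $49,092.797146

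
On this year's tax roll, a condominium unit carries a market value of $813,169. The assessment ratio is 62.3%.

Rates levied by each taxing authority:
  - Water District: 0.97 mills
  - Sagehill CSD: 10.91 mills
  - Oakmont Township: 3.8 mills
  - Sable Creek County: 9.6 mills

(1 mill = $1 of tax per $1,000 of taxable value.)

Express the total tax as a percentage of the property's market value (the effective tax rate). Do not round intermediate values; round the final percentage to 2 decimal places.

1.57%

Assessed value = $813,169 × 0.623 = $506,604.287
Water District: $506,604.287 × 0.00097 = $491.40615839
Sagehill CSD: $506,604.287 × 0.01091 = $5,527.05277117
Oakmont Township: $506,604.287 × 0.0038 = $1,925.0962906
Sable Creek County: $506,604.287 × 0.0096 = $4,863.4011552
Total tax = $12,806.95637536
Effective rate = $12,806.95637536 ÷ $813,169 = 1.57% of market value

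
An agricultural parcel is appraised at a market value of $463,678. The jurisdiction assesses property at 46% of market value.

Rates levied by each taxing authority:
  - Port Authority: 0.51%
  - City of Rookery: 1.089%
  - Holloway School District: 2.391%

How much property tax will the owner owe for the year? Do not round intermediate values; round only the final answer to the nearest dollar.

$8,510

Assessed value = $463,678 × 0.46 = $213,291.88
Port Authority: $213,291.88 × 0.0051 = $1,087.788588
City of Rookery: $213,291.88 × 0.01089 = $2,322.7485732
Holloway School District: $213,291.88 × 0.02391 = $5,099.8088508
Total = $1,087.788588 + $2,322.7485732 + $5,099.8088508 = $8,510.346012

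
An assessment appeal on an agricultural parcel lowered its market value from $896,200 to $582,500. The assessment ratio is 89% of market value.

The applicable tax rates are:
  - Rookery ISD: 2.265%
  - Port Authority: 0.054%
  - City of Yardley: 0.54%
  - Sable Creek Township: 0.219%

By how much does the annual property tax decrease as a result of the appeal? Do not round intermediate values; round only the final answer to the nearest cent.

Old assessed value = $896,200 × 0.89 = $797,618
New assessed value = $582,500 × 0.89 = $518,425
Combined rate = 0.02265 + 0.00054 + 0.0054 + 0.00219 = 0.03078
Old tax = $797,618 × 0.03078 = $24,550.68204
New tax = $518,425 × 0.03078 = $15,957.1215
Reduction = $24,550.68204 − $15,957.1215 = $8,593.56054

$8,593.56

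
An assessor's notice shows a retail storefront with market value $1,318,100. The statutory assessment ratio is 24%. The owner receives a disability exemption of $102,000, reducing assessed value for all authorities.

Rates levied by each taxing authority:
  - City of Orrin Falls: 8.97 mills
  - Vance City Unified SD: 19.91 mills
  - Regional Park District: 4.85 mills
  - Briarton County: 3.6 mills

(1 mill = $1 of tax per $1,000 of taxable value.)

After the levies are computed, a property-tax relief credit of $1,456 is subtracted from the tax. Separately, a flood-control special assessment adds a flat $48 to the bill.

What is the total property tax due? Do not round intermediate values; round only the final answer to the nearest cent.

Assessed value = $1,318,100 × 0.24 = $316,344
Taxable value = $316,344 − $102,000 = $214,344
City of Orrin Falls: $214,344 × 0.00897 = $1,922.66568
Vance City Unified SD: $214,344 × 0.01991 = $4,267.58904
Regional Park District: $214,344 × 0.00485 = $1,039.5684
Briarton County: $214,344 × 0.0036 = $771.6384
Levies subtotal = $8,001.46152
After credit = $8,001.46152 − $1,456 = $6,545.46152
Total = $6,545.46152 + $48 = $6,593.46152

$6,593.46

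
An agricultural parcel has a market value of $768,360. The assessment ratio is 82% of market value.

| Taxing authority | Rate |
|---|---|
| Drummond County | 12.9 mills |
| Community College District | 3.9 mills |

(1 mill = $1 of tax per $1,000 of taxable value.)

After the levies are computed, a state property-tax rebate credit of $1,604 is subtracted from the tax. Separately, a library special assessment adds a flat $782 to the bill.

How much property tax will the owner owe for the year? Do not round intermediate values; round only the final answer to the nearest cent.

Assessed value = $768,360 × 0.82 = $630,055.2
Drummond County: $630,055.2 × 0.0129 = $8,127.71208
Community College District: $630,055.2 × 0.0039 = $2,457.21528
Levies subtotal = $10,584.92736
After credit = $10,584.92736 − $1,604 = $8,980.92736
Total = $8,980.92736 + $782 = $9,762.92736

$9,762.93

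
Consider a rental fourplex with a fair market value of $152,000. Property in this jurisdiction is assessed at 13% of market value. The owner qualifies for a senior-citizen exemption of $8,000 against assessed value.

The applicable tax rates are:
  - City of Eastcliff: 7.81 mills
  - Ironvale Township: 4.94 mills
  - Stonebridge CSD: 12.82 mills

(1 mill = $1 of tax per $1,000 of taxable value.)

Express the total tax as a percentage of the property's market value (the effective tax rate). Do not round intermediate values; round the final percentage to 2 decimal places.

0.20%

Assessed value = $152,000 × 0.13 = $19,760
Taxable value = $19,760 − $8,000 = $11,760
City of Eastcliff: $11,760 × 0.00781 = $91.8456
Ironvale Township: $11,760 × 0.00494 = $58.0944
Stonebridge CSD: $11,760 × 0.01282 = $150.7632
Total tax = $300.7032
Effective rate = $300.7032 ÷ $152,000 = 0.20% of market value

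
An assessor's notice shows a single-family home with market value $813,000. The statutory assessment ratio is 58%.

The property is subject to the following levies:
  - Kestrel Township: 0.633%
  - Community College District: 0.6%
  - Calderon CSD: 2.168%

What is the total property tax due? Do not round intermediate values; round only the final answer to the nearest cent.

Assessed value = $813,000 × 0.58 = $471,540
Kestrel Township: $471,540 × 0.00633 = $2,984.8482
Community College District: $471,540 × 0.006 = $2,829.24
Calderon CSD: $471,540 × 0.02168 = $10,222.9872
Total = $2,984.8482 + $2,829.24 + $10,222.9872 = $16,037.0754

$16,037.08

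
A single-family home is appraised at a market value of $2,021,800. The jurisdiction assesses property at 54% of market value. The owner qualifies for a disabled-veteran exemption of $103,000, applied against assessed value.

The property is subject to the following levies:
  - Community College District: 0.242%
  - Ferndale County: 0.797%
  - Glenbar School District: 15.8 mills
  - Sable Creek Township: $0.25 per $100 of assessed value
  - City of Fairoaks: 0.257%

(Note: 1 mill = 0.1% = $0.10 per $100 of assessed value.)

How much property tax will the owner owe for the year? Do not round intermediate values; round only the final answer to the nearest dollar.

$30,909

Assessed value = $2,021,800 × 0.54 = $1,091,772
Taxable value = $1,091,772 − $103,000 = $988,772
Community College District: $988,772 × 0.00242 = $2,392.82824
Ferndale County: $988,772 × 0.00797 = $7,880.51284
Glenbar School District: $988,772 × 0.0158 = $15,622.5976
Sable Creek Township: $988,772 × 0.0025 = $2,471.93
City of Fairoaks: $988,772 × 0.00257 = $2,541.14404
Total = $30,909.01272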